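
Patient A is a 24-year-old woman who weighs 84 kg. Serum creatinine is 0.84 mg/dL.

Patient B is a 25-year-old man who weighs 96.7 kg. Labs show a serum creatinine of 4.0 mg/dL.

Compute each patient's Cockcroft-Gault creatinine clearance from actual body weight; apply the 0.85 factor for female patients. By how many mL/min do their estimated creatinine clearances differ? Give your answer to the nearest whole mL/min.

98 mL/min

Patient A: CrCl = (140 − 24) × 84 / (72 × 0.84) × 0.85 = 9744.0 / 60.48 × 0.85 ≈ 136.9 mL/min
Patient B: CrCl = (140 − 25) × 96.7 / (72 × 4) = 11120.5 / 288.00 ≈ 38.6 mL/min
|136.9 − 38.6| = 98.3 mL/min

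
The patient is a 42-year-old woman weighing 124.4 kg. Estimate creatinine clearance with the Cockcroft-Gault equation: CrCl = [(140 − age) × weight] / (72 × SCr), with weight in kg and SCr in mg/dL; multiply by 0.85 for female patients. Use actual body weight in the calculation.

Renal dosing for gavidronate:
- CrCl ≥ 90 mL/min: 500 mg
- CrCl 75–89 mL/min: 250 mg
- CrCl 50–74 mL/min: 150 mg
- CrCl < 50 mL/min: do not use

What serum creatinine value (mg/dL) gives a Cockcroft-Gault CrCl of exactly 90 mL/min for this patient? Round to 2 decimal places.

Standard dose requires CrCl ≥ 90 mL/min.
Set (140 − 42) × 124.4 × 0.85 / (72 × SCr) = 90
SCr = (140 − 42) × 124.4 × 0.85 / (72 × 90) = 1.599 mg/dL

1.60 mg/dL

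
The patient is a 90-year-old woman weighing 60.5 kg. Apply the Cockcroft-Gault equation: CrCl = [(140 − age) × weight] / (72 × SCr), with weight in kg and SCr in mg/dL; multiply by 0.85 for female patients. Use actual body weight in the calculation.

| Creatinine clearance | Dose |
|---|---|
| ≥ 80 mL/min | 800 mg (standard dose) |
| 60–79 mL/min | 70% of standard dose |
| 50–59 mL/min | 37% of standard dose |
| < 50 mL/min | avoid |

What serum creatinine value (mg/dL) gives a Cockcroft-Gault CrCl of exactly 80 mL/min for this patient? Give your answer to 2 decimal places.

0.45 mg/dL

Standard dose requires CrCl ≥ 80 mL/min.
Set (140 − 90) × 60.5 × 0.85 / (72 × SCr) = 80
SCr = (140 − 90) × 60.5 × 0.85 / (72 × 80) = 0.446 mg/dL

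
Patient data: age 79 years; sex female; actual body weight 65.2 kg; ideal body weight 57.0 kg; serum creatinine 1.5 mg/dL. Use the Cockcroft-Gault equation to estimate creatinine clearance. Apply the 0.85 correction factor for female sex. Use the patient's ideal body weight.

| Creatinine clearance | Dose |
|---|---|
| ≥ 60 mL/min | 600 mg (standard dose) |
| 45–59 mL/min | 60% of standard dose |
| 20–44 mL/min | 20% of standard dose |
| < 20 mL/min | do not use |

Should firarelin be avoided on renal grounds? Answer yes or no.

no

CrCl = (140 − 79) × 57 / (72 × 1.5) × 0.85 = 3477.0 / 108.00 × 0.85 ≈ 27.4 mL/min
CrCl ≈ 27 mL/min, which is ≥ 20 mL/min.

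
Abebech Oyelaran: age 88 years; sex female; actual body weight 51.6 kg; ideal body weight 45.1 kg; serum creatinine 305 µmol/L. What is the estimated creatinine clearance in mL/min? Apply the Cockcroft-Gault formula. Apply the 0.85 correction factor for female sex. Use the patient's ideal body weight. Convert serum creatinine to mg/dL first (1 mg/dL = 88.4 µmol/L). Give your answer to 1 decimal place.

8.0 mL/min

SCr = 305 / 88.4 = 3.45 mg/dL
CrCl = (140 − 88) × 45.1 / (72 × 3.45) × 0.85 = 2345.2 / 248.40 × 0.85 ≈ 8.0 mL/min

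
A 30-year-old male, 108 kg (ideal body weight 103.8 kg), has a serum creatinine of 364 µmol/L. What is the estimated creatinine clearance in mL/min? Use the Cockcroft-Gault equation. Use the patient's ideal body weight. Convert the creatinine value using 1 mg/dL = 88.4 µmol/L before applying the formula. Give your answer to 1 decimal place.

SCr = 364 / 88.4 = 4.118 mg/dL
CrCl = (140 − 30) × 103.8 / (72 × 4.118) = 11418.0 / 296.50 ≈ 38.5 mL/min

38.5 mL/min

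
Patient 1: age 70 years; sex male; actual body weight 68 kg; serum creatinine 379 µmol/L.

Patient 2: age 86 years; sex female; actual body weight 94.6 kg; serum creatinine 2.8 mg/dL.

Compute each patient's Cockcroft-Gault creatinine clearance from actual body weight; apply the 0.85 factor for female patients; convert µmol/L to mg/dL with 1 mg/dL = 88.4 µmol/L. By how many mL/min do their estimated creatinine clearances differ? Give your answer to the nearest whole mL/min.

6 mL/min

Patient 1: SCr = 379 / 88.4 = 4.287 mg/dL
Patient 1: CrCl = (140 − 70) × 68 / (72 × 4.287) = 4760.0 / 308.66 ≈ 15.4 mL/min
Patient 2: CrCl = (140 − 86) × 94.6 / (72 × 2.8) × 0.85 = 5108.4 / 201.60 × 0.85 ≈ 21.5 mL/min
|15.4 − 21.5| = 6.1 mL/min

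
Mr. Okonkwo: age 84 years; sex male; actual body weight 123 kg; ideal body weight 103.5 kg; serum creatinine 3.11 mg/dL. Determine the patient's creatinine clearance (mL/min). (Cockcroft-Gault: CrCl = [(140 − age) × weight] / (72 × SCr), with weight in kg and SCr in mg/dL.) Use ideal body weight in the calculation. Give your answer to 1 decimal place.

CrCl = (140 − 84) × 103.5 / (72 × 3.11) = 5796.0 / 223.92 ≈ 25.9 mL/min

25.9 mL/min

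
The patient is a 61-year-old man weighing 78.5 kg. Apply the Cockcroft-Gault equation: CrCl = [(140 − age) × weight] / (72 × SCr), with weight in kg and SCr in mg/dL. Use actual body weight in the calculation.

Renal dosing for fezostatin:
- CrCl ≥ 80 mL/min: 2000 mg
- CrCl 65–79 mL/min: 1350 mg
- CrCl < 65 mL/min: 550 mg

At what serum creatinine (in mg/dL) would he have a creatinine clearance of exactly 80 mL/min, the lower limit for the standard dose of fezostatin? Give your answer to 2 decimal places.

1.08 mg/dL

Standard dose requires CrCl ≥ 80 mL/min.
Set (140 − 61) × 78.5 / (72 × SCr) = 80
SCr = (140 − 61) × 78.5 / (72 × 80) = 1.077 mg/dL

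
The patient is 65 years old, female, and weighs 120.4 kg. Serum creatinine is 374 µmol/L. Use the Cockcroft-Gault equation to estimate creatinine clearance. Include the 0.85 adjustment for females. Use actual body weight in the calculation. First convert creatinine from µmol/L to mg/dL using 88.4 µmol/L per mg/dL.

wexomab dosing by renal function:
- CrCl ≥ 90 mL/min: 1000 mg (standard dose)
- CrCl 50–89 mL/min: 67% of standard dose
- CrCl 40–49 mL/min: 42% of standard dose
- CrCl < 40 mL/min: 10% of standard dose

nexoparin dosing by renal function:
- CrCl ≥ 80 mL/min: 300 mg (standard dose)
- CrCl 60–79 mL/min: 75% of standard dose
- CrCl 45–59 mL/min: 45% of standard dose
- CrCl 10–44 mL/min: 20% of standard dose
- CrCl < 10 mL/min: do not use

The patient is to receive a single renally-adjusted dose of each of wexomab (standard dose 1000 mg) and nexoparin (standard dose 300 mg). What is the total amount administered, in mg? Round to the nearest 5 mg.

160 mg

SCr = 374 / 88.4 = 4.231 mg/dL
CrCl = (140 − 65) × 120.4 / (72 × 4.231) × 0.85 = 9030.0 / 304.63 × 0.85 ≈ 25.2 mL/min
CrCl ≈ 25 mL/min.
wexomab: < 40 mL/min → 10% of 1000 mg = 100 mg.
nexoparin: 10–44 mL/min → 20% of 300 mg = 60 mg.
Total = 100 + 60 = 160 mg.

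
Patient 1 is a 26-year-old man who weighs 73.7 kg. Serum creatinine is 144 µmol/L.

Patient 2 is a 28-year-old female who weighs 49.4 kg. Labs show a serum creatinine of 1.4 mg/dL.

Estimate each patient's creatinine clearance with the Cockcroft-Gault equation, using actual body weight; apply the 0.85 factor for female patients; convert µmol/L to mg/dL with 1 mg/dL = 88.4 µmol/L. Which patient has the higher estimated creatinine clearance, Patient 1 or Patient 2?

Patient 1

Patient 1: SCr = 144 / 88.4 = 1.629 mg/dL
Patient 1: CrCl = (140 − 26) × 73.7 / (72 × 1.629) = 8401.8 / 117.29 ≈ 71.6 mL/min
Patient 2: CrCl = (140 − 28) × 49.4 / (72 × 1.4) × 0.85 = 5532.8 / 100.80 × 0.85 ≈ 46.7 mL/min
71.6 vs 46.7 mL/min → Patient 1 is higher.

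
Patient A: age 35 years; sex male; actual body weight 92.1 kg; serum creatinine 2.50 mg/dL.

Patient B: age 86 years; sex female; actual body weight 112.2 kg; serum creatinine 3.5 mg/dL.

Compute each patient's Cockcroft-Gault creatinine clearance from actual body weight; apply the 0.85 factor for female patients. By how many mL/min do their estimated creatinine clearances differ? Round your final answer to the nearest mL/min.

Patient A: CrCl = (140 − 35) × 92.1 / (72 × 2.5) = 9670.5 / 180.00 ≈ 53.7 mL/min
Patient B: CrCl = (140 − 86) × 112.2 / (72 × 3.5) × 0.85 = 6058.8 / 252.00 × 0.85 ≈ 20.4 mL/min
|53.7 − 20.4| = 33.3 mL/min

33 mL/min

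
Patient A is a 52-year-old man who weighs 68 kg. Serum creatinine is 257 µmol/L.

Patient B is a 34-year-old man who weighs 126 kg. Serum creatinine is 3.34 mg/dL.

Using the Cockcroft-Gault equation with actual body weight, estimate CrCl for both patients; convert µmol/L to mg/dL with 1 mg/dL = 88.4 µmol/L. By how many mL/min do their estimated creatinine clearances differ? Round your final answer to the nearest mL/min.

27 mL/min

Patient A: SCr = 257 / 88.4 = 2.907 mg/dL
Patient A: CrCl = (140 − 52) × 68 / (72 × 2.907) = 5984.0 / 209.30 ≈ 28.6 mL/min
Patient B: CrCl = (140 − 34) × 126 / (72 × 3.34) = 13356.0 / 240.48 ≈ 55.5 mL/min
|28.6 − 55.5| = 26.9 mL/min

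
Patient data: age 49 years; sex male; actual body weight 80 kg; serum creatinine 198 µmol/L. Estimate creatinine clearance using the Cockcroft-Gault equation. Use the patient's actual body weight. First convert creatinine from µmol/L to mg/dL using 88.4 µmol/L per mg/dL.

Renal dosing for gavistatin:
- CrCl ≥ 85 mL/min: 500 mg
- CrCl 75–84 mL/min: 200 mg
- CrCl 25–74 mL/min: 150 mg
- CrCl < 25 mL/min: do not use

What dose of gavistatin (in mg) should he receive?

150 mg

SCr = 198 / 88.4 = 2.24 mg/dL
CrCl = (140 − 49) × 80 / (72 × 2.24) = 7280.0 / 161.28 ≈ 45.1 mL/min
CrCl ≈ 45 mL/min → bracket 25–74 mL/min.
Dose for this bracket: 150 mg.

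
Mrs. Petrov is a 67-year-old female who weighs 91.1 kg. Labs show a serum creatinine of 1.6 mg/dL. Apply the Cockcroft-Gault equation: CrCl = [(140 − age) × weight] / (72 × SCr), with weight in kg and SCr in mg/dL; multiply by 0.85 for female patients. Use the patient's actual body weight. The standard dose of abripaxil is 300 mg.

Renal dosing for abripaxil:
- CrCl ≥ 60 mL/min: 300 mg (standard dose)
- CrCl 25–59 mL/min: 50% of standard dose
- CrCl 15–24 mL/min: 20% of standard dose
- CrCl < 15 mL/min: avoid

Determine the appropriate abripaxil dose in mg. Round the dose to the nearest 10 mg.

150 mg

CrCl = (140 − 67) × 91.1 / (72 × 1.6) × 0.85 = 6650.3 / 115.20 × 0.85 ≈ 49.1 mL/min
CrCl ≈ 49 mL/min → bracket 25–59 mL/min.
50% of 300 mg = 150 mg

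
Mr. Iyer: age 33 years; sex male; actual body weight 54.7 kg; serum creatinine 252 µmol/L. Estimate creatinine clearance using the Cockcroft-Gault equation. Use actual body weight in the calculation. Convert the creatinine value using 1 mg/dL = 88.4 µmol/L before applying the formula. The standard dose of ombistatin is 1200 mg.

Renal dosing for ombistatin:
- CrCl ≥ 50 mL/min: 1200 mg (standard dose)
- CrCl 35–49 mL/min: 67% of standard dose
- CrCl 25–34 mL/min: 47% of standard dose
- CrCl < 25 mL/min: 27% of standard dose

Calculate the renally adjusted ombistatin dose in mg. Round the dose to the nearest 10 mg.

560 mg

SCr = 252 / 88.4 = 2.851 mg/dL
CrCl = (140 − 33) × 54.7 / (72 × 2.851) = 5852.9 / 205.27 ≈ 28.5 mL/min
CrCl ≈ 29 mL/min → bracket 25–34 mL/min.
47% of 1200 mg = 564 mg → 560 mg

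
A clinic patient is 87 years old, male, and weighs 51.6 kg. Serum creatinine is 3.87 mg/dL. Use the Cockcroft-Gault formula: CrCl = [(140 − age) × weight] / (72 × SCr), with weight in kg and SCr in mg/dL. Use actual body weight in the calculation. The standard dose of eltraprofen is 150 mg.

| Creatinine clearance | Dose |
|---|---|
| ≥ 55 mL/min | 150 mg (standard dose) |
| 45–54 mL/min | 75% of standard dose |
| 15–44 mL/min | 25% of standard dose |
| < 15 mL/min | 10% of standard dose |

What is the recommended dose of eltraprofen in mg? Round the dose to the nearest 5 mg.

CrCl = (140 − 87) × 51.6 / (72 × 3.87) = 2734.8 / 278.64 ≈ 9.8 mL/min
CrCl ≈ 10 mL/min → bracket < 15 mL/min.
10% of 150 mg = 15 mg

15 mg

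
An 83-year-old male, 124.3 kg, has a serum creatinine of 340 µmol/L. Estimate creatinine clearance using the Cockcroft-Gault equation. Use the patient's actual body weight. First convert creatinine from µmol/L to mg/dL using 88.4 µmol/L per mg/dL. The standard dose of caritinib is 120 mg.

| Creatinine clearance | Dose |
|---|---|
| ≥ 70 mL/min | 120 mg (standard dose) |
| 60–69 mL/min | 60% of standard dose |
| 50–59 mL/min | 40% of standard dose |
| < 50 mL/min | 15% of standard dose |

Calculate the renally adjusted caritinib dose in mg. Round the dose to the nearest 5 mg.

20 mg

SCr = 340 / 88.4 = 3.846 mg/dL
CrCl = (140 − 83) × 124.3 / (72 × 3.846) = 7085.1 / 276.91 ≈ 25.6 mL/min
CrCl ≈ 26 mL/min → bracket < 50 mL/min.
15% of 120 mg = 18 mg → 20 mg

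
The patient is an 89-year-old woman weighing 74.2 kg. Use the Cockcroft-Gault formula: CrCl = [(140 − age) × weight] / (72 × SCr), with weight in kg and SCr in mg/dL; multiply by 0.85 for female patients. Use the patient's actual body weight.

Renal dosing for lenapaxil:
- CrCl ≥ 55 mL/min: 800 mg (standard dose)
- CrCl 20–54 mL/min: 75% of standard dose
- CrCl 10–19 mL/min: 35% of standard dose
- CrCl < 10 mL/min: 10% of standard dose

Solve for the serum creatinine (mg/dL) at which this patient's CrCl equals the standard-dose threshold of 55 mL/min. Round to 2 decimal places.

Standard dose requires CrCl ≥ 55 mL/min.
Set (140 − 89) × 74.2 × 0.85 / (72 × SCr) = 55
SCr = (140 − 89) × 74.2 × 0.85 / (72 × 55) = 0.812 mg/dL

0.81 mg/dL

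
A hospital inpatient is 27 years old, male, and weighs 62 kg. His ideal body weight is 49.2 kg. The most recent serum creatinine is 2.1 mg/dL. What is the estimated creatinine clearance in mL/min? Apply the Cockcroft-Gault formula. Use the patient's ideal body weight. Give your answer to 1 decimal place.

CrCl = (140 − 27) × 49.2 / (72 × 2.1) = 5559.6 / 151.20 ≈ 36.8 mL/min

36.8 mL/min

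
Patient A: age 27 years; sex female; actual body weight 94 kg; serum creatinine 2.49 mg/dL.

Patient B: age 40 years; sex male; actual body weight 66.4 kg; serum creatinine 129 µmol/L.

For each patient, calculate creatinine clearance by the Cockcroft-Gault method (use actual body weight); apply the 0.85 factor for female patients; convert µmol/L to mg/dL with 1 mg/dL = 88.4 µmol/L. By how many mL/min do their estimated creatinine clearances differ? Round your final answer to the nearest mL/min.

13 mL/min

Patient A: CrCl = (140 − 27) × 94 / (72 × 2.49) × 0.85 = 10622.0 / 179.28 × 0.85 ≈ 50.4 mL/min
Patient B: SCr = 129 / 88.4 = 1.459 mg/dL
Patient B: CrCl = (140 − 40) × 66.4 / (72 × 1.459) = 6640.0 / 105.05 ≈ 63.2 mL/min
|50.4 − 63.2| = 12.8 mL/min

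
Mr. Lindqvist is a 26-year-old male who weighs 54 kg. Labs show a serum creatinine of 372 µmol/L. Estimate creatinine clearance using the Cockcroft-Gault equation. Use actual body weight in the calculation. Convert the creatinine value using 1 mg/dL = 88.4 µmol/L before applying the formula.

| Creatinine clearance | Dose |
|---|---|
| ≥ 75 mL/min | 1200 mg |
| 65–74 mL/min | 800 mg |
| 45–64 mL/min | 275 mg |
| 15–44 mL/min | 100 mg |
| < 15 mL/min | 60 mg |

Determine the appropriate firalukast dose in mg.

100 mg

SCr = 372 / 88.4 = 4.208 mg/dL
CrCl = (140 − 26) × 54 / (72 × 4.208) = 6156.0 / 302.98 ≈ 20.3 mL/min
CrCl ≈ 20 mL/min → bracket 15–44 mL/min.
Dose for this bracket: 100 mg.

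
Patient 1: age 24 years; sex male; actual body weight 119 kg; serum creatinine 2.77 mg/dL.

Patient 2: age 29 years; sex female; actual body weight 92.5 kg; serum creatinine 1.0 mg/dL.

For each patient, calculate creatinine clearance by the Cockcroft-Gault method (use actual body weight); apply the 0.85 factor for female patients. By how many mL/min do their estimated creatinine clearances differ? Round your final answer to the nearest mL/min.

52 mL/min

Patient 1: CrCl = (140 − 24) × 119 / (72 × 2.77) = 13804.0 / 199.44 ≈ 69.2 mL/min
Patient 2: CrCl = (140 − 29) × 92.5 / (72 × 1) × 0.85 = 10267.5 / 72.00 × 0.85 ≈ 121.2 mL/min
|69.2 − 121.2| = 52.0 mL/min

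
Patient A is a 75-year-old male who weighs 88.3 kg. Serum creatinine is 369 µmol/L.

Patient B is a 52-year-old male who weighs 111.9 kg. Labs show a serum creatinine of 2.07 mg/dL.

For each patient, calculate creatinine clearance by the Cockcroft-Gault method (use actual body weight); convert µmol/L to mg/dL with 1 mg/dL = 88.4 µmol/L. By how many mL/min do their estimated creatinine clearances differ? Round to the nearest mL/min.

Patient A: SCr = 369 / 88.4 = 4.174 mg/dL
Patient A: CrCl = (140 − 75) × 88.3 / (72 × 4.174) = 5739.5 / 300.53 ≈ 19.1 mL/min
Patient B: CrCl = (140 − 52) × 111.9 / (72 × 2.07) = 9847.2 / 149.04 ≈ 66.1 mL/min
|19.1 − 66.1| = 47.0 mL/min

47 mL/min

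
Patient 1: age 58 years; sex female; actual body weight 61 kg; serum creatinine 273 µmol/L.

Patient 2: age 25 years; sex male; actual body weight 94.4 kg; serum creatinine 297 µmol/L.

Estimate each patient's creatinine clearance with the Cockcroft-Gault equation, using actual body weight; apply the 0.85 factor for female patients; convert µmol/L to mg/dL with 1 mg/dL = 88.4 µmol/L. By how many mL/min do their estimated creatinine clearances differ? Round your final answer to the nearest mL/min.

26 mL/min

Patient 1: SCr = 273 / 88.4 = 3.088 mg/dL
Patient 1: CrCl = (140 − 58) × 61 / (72 × 3.088) × 0.85 = 5002.0 / 222.34 × 0.85 ≈ 19.1 mL/min
Patient 2: SCr = 297 / 88.4 = 3.36 mg/dL
Patient 2: CrCl = (140 − 25) × 94.4 / (72 × 3.36) = 10856.0 / 241.92 ≈ 44.9 mL/min
|19.1 − 44.9| = 25.8 mL/min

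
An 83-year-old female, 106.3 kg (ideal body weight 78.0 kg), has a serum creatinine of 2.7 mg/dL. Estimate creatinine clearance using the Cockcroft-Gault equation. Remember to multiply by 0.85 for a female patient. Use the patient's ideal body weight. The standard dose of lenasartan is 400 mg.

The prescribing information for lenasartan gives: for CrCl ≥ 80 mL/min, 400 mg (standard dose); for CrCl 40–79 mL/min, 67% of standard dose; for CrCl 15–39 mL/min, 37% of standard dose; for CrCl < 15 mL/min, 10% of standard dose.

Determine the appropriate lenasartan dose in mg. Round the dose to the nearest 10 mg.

150 mg

CrCl = (140 − 83) × 78 / (72 × 2.7) × 0.85 = 4446.0 / 194.40 × 0.85 ≈ 19.4 mL/min
CrCl ≈ 19 mL/min → bracket 15–39 mL/min.
37% of 400 mg = 148 mg → 150 mg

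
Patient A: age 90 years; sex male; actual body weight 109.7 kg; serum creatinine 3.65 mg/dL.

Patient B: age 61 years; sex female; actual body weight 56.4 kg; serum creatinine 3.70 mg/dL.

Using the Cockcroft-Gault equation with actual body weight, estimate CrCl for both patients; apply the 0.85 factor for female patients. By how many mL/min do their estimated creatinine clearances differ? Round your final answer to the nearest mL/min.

Patient A: CrCl = (140 − 90) × 109.7 / (72 × 3.65) = 5485.0 / 262.80 ≈ 20.9 mL/min
Patient B: CrCl = (140 − 61) × 56.4 / (72 × 3.7) × 0.85 = 4455.6 / 266.40 × 0.85 ≈ 14.2 mL/min
|20.9 − 14.2| = 6.7 mL/min

7 mL/min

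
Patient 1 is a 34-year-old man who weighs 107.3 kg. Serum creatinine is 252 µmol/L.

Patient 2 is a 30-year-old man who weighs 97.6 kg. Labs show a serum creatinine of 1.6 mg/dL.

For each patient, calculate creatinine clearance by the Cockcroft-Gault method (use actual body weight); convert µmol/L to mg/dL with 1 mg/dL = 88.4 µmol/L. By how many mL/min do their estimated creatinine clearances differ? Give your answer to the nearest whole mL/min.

38 mL/min

Patient 1: SCr = 252 / 88.4 = 2.851 mg/dL
Patient 1: CrCl = (140 − 34) × 107.3 / (72 × 2.851) = 11373.8 / 205.27 ≈ 55.4 mL/min
Patient 2: CrCl = (140 − 30) × 97.6 / (72 × 1.6) = 10736.0 / 115.20 ≈ 93.2 mL/min
|55.4 − 93.2| = 37.8 mL/min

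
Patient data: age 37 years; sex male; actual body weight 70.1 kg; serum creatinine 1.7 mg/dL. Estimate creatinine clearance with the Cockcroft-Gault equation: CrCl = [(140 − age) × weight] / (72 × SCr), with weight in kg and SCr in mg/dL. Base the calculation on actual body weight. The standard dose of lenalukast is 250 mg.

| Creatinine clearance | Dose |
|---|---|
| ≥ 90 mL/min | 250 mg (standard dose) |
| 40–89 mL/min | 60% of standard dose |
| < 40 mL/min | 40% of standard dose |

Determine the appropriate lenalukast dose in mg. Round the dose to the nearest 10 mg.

CrCl = (140 − 37) × 70.1 / (72 × 1.7) = 7220.3 / 122.40 ≈ 59.0 mL/min
CrCl ≈ 59 mL/min → bracket 40–89 mL/min.
60% of 250 mg = 150 mg

150 mg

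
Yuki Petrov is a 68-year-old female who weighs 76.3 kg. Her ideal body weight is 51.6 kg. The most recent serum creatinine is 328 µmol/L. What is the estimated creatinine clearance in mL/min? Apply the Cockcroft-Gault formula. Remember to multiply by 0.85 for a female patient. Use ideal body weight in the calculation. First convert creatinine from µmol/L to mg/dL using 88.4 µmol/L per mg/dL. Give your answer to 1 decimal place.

SCr = 328 / 88.4 = 3.71 mg/dL
CrCl = (140 − 68) × 51.6 / (72 × 3.71) × 0.85 = 3715.2 / 267.12 × 0.85 ≈ 11.8 mL/min

11.8 mL/min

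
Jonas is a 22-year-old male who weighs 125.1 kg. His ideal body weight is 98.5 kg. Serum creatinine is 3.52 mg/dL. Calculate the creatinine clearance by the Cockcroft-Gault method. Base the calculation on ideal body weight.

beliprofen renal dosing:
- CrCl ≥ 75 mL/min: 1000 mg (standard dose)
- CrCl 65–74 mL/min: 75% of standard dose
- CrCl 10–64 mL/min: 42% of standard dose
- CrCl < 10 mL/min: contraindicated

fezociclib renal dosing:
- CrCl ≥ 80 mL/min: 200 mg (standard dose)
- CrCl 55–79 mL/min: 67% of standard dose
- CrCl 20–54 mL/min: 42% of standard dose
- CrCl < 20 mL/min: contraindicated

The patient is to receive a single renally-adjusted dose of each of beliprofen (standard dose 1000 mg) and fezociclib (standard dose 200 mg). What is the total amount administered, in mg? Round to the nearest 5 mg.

505 mg

CrCl = (140 − 22) × 98.5 / (72 × 3.52) = 11623.0 / 253.44 ≈ 45.9 mL/min
CrCl ≈ 46 mL/min.
beliprofen: 10–64 mL/min → 42% of 1000 mg = 420 mg.
fezociclib: 20–54 mL/min → 42% of 200 mg = 84 mg.
Total = 420 + 84 = 504 mg.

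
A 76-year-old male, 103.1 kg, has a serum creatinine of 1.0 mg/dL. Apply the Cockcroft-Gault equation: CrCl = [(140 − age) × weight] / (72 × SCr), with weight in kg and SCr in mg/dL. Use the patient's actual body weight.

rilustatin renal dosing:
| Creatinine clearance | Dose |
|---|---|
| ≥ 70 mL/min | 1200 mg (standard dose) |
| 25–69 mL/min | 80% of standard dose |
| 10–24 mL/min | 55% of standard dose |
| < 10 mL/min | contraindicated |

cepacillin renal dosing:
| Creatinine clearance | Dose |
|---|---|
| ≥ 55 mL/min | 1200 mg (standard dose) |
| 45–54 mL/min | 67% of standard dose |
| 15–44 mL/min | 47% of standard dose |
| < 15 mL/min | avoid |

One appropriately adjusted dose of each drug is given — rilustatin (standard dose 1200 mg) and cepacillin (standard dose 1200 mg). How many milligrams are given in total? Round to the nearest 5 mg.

2400 mg

CrCl = (140 − 76) × 103.1 / (72 × 1) = 6598.4 / 72.00 ≈ 91.6 mL/min
CrCl ≈ 92 mL/min.
rilustatin: ≥ 70 mL/min → 100% of 1200 mg = 1200 mg.
cepacillin: ≥ 55 mL/min → 100% of 1200 mg = 1200 mg.
Total = 1200 + 1200 = 2400 mg.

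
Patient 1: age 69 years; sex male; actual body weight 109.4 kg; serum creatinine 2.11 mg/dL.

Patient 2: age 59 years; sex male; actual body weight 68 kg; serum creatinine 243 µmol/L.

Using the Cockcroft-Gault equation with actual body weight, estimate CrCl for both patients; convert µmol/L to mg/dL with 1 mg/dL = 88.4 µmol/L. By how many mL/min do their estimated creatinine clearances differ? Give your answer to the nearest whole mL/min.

23 mL/min

Patient 1: CrCl = (140 − 69) × 109.4 / (72 × 2.11) = 7767.4 / 151.92 ≈ 51.1 mL/min
Patient 2: SCr = 243 / 88.4 = 2.749 mg/dL
Patient 2: CrCl = (140 − 59) × 68 / (72 × 2.749) = 5508.0 / 197.93 ≈ 27.8 mL/min
|51.1 − 27.8| = 23.3 mL/min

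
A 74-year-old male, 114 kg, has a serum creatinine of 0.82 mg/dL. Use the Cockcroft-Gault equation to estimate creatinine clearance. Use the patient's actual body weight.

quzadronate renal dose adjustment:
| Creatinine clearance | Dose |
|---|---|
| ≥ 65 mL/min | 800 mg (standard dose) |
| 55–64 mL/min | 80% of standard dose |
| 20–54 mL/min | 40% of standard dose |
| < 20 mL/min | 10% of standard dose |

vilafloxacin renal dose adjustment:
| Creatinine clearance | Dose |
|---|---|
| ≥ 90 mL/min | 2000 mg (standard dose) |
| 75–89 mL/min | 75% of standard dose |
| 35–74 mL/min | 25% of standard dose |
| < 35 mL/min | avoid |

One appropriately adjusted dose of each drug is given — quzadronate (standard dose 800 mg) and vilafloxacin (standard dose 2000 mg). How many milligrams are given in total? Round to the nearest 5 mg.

CrCl = (140 − 74) × 114 / (72 × 0.82) = 7524.0 / 59.04 ≈ 127.4 mL/min
CrCl ≈ 127 mL/min.
quzadronate: ≥ 65 mL/min → 100% of 800 mg = 800 mg.
vilafloxacin: ≥ 90 mL/min → 100% of 2000 mg = 2000 mg.
Total = 800 + 2000 = 2800 mg.

2800 mg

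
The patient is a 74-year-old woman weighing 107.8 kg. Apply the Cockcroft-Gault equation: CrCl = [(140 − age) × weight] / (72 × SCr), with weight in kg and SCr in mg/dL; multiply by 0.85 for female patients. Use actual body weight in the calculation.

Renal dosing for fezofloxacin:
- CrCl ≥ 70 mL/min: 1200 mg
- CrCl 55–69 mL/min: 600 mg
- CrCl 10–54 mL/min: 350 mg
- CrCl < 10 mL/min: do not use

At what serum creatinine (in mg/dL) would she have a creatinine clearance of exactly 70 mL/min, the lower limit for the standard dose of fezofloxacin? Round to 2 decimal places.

1.20 mg/dL

Standard dose requires CrCl ≥ 70 mL/min.
Set (140 − 74) × 107.8 × 0.85 / (72 × SCr) = 70
SCr = (140 − 74) × 107.8 × 0.85 / (72 × 70) = 1.200 mg/dL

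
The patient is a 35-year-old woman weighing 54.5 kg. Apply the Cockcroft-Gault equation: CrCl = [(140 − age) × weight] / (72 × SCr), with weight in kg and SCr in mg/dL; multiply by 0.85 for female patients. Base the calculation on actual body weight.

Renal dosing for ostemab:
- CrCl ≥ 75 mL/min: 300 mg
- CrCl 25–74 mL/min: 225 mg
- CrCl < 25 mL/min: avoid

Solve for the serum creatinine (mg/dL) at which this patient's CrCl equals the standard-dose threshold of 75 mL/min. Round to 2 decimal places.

Standard dose requires CrCl ≥ 75 mL/min.
Set (140 − 35) × 54.5 × 0.85 / (72 × SCr) = 75
SCr = (140 − 35) × 54.5 × 0.85 / (72 × 75) = 0.901 mg/dL

0.90 mg/dL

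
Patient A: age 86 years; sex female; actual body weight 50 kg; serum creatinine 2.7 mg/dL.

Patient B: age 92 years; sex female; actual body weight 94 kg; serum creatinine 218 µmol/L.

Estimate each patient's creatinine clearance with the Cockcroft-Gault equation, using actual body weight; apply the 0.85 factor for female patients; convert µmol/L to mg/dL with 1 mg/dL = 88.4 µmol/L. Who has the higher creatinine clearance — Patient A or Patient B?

Patient B

Patient A: CrCl = (140 − 86) × 50 / (72 × 2.7) × 0.85 = 2700.0 / 194.40 × 0.85 ≈ 11.8 mL/min
Patient B: SCr = 218 / 88.4 = 2.466 mg/dL
Patient B: CrCl = (140 − 92) × 94 / (72 × 2.466) × 0.85 = 4512.0 / 177.55 × 0.85 ≈ 21.6 mL/min
11.8 vs 21.6 mL/min → Patient B is higher.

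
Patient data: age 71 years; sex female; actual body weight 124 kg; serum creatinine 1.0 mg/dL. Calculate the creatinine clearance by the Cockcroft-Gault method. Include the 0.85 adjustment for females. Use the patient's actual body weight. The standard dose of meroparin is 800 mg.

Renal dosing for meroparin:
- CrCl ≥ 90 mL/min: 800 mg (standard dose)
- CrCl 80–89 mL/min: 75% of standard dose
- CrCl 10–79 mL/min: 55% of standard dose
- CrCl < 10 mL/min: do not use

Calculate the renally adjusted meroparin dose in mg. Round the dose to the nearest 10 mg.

800 mg

CrCl = (140 − 71) × 124 / (72 × 1) × 0.85 = 8556.0 / 72.00 × 0.85 ≈ 101.0 mL/min
CrCl ≈ 101 mL/min → bracket ≥ 90 mL/min.
100% of 800 mg = 800 mg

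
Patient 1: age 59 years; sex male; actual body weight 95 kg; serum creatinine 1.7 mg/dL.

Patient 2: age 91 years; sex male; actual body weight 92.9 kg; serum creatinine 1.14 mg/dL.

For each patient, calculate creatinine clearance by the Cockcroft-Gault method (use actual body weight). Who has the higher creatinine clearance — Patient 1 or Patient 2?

Patient 1: CrCl = (140 − 59) × 95 / (72 × 1.7) = 7695.0 / 122.40 ≈ 62.9 mL/min
Patient 2: CrCl = (140 − 91) × 92.9 / (72 × 1.14) = 4552.1 / 82.08 ≈ 55.5 mL/min
62.9 vs 55.5 mL/min → Patient 1 is higher.

Patient 1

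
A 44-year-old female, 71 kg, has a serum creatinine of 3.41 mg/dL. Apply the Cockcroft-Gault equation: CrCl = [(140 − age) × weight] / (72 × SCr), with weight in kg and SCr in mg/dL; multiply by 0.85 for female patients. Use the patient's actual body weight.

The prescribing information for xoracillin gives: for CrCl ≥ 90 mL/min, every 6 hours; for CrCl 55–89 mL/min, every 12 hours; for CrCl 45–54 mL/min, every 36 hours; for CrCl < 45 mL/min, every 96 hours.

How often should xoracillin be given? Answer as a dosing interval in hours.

CrCl = (140 − 44) × 71 / (72 × 3.41) × 0.85 = 6816.0 / 245.52 × 0.85 ≈ 23.6 mL/min
CrCl ≈ 24 mL/min → bracket < 45 mL/min → every 96 hours.

every 96 hours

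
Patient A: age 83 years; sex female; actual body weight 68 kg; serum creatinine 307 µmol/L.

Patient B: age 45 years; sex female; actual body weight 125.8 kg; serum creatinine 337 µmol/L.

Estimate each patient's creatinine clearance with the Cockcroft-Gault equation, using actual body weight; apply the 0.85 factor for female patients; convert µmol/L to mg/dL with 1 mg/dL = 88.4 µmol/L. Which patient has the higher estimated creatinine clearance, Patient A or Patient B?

Patient B

Patient A: SCr = 307 / 88.4 = 3.473 mg/dL
Patient A: CrCl = (140 − 83) × 68 / (72 × 3.473) × 0.85 = 3876.0 / 250.06 × 0.85 ≈ 13.2 mL/min
Patient B: SCr = 337 / 88.4 = 3.812 mg/dL
Patient B: CrCl = (140 − 45) × 125.8 / (72 × 3.812) × 0.85 = 11951.0 / 274.46 × 0.85 ≈ 37.0 mL/min
13.2 vs 37.0 mL/min → Patient B is higher.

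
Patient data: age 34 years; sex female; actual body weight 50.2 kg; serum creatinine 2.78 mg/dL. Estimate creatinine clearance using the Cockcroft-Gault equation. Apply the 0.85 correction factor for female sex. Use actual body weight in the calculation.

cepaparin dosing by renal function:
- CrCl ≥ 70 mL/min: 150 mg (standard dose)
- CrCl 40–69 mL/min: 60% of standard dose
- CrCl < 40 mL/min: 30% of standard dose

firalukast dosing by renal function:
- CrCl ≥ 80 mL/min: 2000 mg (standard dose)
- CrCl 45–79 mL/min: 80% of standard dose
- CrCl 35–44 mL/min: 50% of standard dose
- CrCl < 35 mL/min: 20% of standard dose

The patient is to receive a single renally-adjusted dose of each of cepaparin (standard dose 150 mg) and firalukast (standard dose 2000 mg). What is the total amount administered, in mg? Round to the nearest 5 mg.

CrCl = (140 − 34) × 50.2 / (72 × 2.78) × 0.85 = 5321.2 / 200.16 × 0.85 ≈ 22.6 mL/min
CrCl ≈ 23 mL/min.
cepaparin: < 40 mL/min → 30% of 150 mg = 45 mg.
firalukast: < 35 mL/min → 20% of 2000 mg = 400 mg.
Total = 45 + 400 = 445 mg.

445 mg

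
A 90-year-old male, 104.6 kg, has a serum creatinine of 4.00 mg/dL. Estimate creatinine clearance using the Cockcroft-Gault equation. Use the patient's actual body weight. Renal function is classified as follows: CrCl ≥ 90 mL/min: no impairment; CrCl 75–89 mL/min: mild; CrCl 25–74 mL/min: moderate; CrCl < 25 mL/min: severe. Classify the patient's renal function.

severe

CrCl = (140 − 90) × 104.6 / (72 × 4) = 5230.0 / 288.00 ≈ 18.2 mL/min
18 mL/min falls in the 'severe' range.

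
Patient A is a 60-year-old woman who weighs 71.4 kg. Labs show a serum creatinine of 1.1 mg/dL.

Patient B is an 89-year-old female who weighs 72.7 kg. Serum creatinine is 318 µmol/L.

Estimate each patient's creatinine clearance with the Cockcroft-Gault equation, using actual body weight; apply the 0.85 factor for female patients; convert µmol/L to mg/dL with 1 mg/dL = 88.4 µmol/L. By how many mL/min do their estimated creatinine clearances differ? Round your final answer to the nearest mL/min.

49 mL/min

Patient A: CrCl = (140 − 60) × 71.4 / (72 × 1.1) × 0.85 = 5712.0 / 79.20 × 0.85 ≈ 61.3 mL/min
Patient B: SCr = 318 / 88.4 = 3.597 mg/dL
Patient B: CrCl = (140 − 89) × 72.7 / (72 × 3.597) × 0.85 = 3707.7 / 258.98 × 0.85 ≈ 12.2 mL/min
|61.3 − 12.2| = 49.1 mL/min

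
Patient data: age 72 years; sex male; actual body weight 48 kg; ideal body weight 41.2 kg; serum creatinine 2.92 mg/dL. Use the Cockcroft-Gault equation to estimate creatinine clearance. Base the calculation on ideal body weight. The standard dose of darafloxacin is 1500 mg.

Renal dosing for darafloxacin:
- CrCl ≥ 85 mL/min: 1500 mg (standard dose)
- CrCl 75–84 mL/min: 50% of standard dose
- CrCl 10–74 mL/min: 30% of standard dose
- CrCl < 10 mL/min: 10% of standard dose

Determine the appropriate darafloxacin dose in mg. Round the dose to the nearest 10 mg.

CrCl = (140 − 72) × 41.2 / (72 × 2.92) = 2801.6 / 210.24 ≈ 13.3 mL/min
CrCl ≈ 13 mL/min → bracket 10–74 mL/min.
30% of 1500 mg = 450 mg

450 mg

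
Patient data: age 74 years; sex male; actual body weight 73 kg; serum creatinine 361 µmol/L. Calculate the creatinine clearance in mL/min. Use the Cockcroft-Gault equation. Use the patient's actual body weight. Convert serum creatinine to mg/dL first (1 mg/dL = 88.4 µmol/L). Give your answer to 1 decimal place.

SCr = 361 / 88.4 = 4.084 mg/dL
CrCl = (140 − 74) × 73 / (72 × 4.084) = 4818.0 / 294.05 ≈ 16.4 mL/min

16.4 mL/min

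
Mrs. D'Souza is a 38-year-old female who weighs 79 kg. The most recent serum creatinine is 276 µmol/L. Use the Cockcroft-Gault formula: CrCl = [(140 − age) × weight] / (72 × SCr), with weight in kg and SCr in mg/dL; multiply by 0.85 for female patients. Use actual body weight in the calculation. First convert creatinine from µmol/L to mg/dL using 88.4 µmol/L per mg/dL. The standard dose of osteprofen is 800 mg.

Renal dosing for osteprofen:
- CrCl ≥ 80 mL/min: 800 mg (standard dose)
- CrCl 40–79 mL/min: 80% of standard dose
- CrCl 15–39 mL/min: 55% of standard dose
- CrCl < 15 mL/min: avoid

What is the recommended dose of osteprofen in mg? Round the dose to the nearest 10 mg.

SCr = 276 / 88.4 = 3.122 mg/dL
CrCl = (140 − 38) × 79 / (72 × 3.122) × 0.85 = 8058.0 / 224.78 × 0.85 ≈ 30.5 mL/min
CrCl ≈ 30 mL/min → bracket 15–39 mL/min.
55% of 800 mg = 440 mg

440 mg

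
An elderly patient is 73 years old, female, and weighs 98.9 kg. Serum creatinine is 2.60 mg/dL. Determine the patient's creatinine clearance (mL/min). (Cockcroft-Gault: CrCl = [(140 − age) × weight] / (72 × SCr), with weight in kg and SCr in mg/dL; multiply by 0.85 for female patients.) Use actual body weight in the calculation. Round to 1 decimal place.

30.1 mL/min

CrCl = (140 − 73) × 98.9 / (72 × 2.6) × 0.85 = 6626.3 / 187.20 × 0.85 ≈ 30.1 mL/min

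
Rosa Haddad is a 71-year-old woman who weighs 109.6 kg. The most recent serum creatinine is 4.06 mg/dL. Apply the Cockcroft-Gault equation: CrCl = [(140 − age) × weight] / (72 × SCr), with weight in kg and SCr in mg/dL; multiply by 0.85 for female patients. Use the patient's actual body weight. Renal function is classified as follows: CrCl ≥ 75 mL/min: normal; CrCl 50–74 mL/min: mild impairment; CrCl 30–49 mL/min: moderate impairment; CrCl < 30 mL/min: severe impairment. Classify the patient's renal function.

CrCl = (140 − 71) × 109.6 / (72 × 4.06) × 0.85 = 7562.4 / 292.32 × 0.85 ≈ 22.0 mL/min
22 mL/min falls in the 'severe impairment' range.

severe impairment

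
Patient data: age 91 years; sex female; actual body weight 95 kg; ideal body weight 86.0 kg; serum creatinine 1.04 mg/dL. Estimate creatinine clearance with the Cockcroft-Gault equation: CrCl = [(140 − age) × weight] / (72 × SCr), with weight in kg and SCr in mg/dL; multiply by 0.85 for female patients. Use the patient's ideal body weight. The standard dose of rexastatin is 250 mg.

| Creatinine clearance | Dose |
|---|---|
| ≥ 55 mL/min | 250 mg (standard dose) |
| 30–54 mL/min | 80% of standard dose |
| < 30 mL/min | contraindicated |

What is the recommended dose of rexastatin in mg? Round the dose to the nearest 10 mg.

CrCl = (140 − 91) × 86 / (72 × 1.04) × 0.85 = 4214.0 / 74.88 × 0.85 ≈ 47.8 mL/min
CrCl ≈ 48 mL/min → bracket 30–54 mL/min.
80% of 250 mg = 200 mg

200 mg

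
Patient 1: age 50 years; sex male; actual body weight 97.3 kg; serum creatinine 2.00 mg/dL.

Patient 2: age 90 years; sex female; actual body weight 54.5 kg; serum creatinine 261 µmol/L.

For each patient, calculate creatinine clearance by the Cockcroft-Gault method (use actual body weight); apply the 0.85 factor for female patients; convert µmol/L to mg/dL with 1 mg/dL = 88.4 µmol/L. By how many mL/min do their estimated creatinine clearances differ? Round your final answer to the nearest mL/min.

50 mL/min

Patient 1: CrCl = (140 − 50) × 97.3 / (72 × 2) = 8757.0 / 144.00 ≈ 60.8 mL/min
Patient 2: SCr = 261 / 88.4 = 2.952 mg/dL
Patient 2: CrCl = (140 − 90) × 54.5 / (72 × 2.952) × 0.85 = 2725.0 / 212.54 × 0.85 ≈ 10.9 mL/min
|60.8 − 10.9| = 49.9 mL/min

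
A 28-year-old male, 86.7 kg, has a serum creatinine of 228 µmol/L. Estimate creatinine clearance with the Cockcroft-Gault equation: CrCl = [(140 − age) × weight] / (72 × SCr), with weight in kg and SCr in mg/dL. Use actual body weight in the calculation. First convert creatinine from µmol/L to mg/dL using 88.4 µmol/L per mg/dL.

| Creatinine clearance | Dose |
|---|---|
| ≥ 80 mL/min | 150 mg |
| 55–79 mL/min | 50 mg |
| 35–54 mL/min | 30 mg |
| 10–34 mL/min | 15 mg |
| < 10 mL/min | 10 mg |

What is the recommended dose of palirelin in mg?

SCr = 228 / 88.4 = 2.579 mg/dL
CrCl = (140 − 28) × 86.7 / (72 × 2.579) = 9710.4 / 185.69 ≈ 52.3 mL/min
CrCl ≈ 52 mL/min → bracket 35–54 mL/min.
Dose for this bracket: 30 mg.

30 mg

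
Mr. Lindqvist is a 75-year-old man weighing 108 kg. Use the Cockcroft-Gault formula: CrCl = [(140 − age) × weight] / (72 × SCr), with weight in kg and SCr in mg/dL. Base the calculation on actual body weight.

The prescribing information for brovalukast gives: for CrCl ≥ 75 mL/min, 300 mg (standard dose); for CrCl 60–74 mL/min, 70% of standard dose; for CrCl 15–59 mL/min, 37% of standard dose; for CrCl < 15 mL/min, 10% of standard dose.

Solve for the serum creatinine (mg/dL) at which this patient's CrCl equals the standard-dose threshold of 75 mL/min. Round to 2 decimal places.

1.30 mg/dL

Standard dose requires CrCl ≥ 75 mL/min.
Set (140 − 75) × 108 / (72 × SCr) = 75
SCr = (140 − 75) × 108 / (72 × 75) = 1.300 mg/dL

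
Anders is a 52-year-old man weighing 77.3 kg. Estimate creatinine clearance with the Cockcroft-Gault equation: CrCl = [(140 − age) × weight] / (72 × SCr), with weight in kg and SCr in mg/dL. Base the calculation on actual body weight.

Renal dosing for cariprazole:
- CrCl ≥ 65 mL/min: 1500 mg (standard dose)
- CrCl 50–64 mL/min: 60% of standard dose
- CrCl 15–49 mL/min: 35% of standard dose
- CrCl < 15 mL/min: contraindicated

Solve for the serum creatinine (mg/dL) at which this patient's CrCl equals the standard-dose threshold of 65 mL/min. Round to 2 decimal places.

Standard dose requires CrCl ≥ 65 mL/min.
Set (140 − 52) × 77.3 / (72 × SCr) = 65
SCr = (140 − 52) × 77.3 / (72 × 65) = 1.454 mg/dL

1.45 mg/dL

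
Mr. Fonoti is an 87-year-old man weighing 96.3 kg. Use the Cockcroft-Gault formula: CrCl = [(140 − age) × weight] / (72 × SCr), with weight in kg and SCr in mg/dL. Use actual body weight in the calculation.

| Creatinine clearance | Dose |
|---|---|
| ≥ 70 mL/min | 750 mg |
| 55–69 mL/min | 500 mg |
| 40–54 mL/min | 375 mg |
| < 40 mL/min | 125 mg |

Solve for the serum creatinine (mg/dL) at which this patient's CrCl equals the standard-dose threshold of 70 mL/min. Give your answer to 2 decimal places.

Standard dose requires CrCl ≥ 70 mL/min.
Set (140 − 87) × 96.3 / (72 × SCr) = 70
SCr = (140 − 87) × 96.3 / (72 × 70) = 1.013 mg/dL

1.01 mg/dL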